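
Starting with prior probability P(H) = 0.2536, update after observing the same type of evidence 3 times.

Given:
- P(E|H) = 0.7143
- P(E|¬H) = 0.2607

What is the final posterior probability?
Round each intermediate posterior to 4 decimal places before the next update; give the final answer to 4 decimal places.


Sequential Bayesian updating:

Initial prior: P(H) = 0.2536

Update 1:
  P(E) = 0.7143 × 0.2536 + 0.2607 × 0.7464 = 0.18114648 + 0.19458648 = 0.37573296
  P(H|E) = 0.18114648 / 0.37573296 = 0.4821

Update 2:
  P(E) = 0.7143 × 0.4821 + 0.2607 × 0.5179 = 0.34436403 + 0.13501653 = 0.47938056
  P(H|E) = 0.34436403 / 0.47938056 = 0.7184

Update 3:
  P(E) = 0.7143 × 0.7184 + 0.2607 × 0.2816 = 0.51315312 + 0.07341312 = 0.58656624
  P(H|E) = 0.51315312 / 0.58656624 = 0.8748

Final posterior: 0.8748


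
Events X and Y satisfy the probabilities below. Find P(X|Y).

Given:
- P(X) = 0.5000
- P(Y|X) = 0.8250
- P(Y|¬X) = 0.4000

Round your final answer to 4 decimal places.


Bayes' theorem: P(X|Y) = P(Y|X) × P(X) / P(Y)

Step 1: Calculate P(Y) using law of total probability
P(Y) = P(Y|X)P(X) + P(Y|¬X)P(¬X)
     = 0.8250 × 0.5000 + 0.4000 × 0.5000
     = 0.41250000 + 0.20000000
     = 0.61250000

Step 2: Apply Bayes' theorem
P(X|Y) = P(Y|X) × P(X) / P(Y)
       = 0.41250000 / 0.61250000
       = 0.6735


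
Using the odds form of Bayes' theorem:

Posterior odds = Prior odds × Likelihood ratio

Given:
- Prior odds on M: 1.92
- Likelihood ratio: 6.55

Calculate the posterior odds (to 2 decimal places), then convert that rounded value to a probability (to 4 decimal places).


Step 1: Calculate posterior odds
Posterior odds = Prior odds × LR
               = 1.92 × 6.55
               = 12.58

Step 2: Convert to probability
P(M|E) = Posterior odds / (1 + Posterior odds)
       = 12.58 / (1 + 12.58)
       = 12.58 / 13.58
       = 0.9264

The evidence increased P(M) from 0.6575 to 0.9264.


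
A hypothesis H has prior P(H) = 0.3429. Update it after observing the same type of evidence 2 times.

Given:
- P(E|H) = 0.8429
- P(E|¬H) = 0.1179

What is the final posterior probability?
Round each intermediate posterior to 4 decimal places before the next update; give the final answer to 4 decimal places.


Sequential Bayesian updating:

Initial prior: P(H) = 0.3429

Update 1:
  P(E) = 0.8429 × 0.3429 + 0.1179 × 0.6571 = 0.28903041 + 0.07747209 = 0.36650250
  P(H|E) = 0.28903041 / 0.36650250 = 0.7886

Update 2:
  P(E) = 0.8429 × 0.7886 + 0.1179 × 0.2114 = 0.66471094 + 0.02492406 = 0.68963500
  P(H|E) = 0.66471094 / 0.68963500 = 0.9639

Final posterior: 0.9639


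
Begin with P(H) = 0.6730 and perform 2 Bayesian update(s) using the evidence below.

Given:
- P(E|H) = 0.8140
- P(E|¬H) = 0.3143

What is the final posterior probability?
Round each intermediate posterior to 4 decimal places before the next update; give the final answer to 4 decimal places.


Sequential Bayesian updating:

Initial prior: P(H) = 0.6730

Update 1:
  P(E) = 0.8140 × 0.6730 + 0.3143 × 0.3270 = 0.54782200 + 0.10277610 = 0.65059810
  P(H|E) = 0.54782200 / 0.65059810 = 0.8420

Update 2:
  P(E) = 0.8140 × 0.8420 + 0.3143 × 0.1580 = 0.68538800 + 0.04965940 = 0.73504740
  P(H|E) = 0.68538800 / 0.73504740 = 0.9324

Final posterior: 0.9324


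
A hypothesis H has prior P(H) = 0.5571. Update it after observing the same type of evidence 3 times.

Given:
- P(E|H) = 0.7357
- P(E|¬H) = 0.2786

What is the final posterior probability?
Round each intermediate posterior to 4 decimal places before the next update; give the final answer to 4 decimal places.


Sequential Bayesian updating:

Initial prior: P(H) = 0.5571

Update 1:
  P(E) = 0.7357 × 0.5571 + 0.2786 × 0.4429 = 0.40985847 + 0.12339194 = 0.53325041
  P(H|E) = 0.40985847 / 0.53325041 = 0.7686

Update 2:
  P(E) = 0.7357 × 0.7686 + 0.2786 × 0.2314 = 0.56545902 + 0.06446804 = 0.62992706
  P(H|E) = 0.56545902 / 0.62992706 = 0.8977

Update 3:
  P(E) = 0.7357 × 0.8977 + 0.2786 × 0.1023 = 0.66043789 + 0.02850078 = 0.68893867
  P(H|E) = 0.66043789 / 0.68893867 = 0.9586

Final posterior: 0.9586


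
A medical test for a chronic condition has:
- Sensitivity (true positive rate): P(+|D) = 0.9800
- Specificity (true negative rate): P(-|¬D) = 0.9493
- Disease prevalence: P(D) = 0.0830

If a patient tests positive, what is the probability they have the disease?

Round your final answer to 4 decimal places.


Let D = has disease, + = positive test

Given:
- P(D) = 0.0830 (prevalence)
- P(+|D) = 0.9800 (sensitivity)
- P(-|¬D) = 0.9493 (specificity)
- P(+|¬D) = 0.0507 (false positive rate = 1 - specificity)

Step 1: Find P(+)
P(+) = P(+|D)P(D) + P(+|¬D)P(¬D)
     = 0.9800 × 0.0830 + 0.0507 × 0.9170
     = 0.08134000 + 0.04649190
     = 0.12783190

Step 2: Apply Bayes' theorem for P(D|+)
P(D|+) = P(+|D)P(D) / P(+)
       = 0.08134000 / 0.12783190
       = 0.6363


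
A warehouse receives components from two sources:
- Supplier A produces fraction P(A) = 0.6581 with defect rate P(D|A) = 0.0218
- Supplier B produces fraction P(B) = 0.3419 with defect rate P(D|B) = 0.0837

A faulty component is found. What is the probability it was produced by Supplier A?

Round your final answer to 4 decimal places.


Let A = from Supplier A, D = faulty

Given:
- P(A) = 0.6581, P(B) = 0.3419
- P(D|A) = 0.0218, P(D|B) = 0.0837

Step 1: Find P(D)
P(D) = P(D|A)P(A) + P(D|B)P(B)
     = 0.0218 × 0.6581 + 0.0837 × 0.3419
     = 0.01434658 + 0.02861703
     = 0.04296361

Step 2: Apply Bayes' theorem
P(A|D) = P(D|A)P(A) / P(D)
       = 0.01434658 / 0.04296361
       = 0.3339


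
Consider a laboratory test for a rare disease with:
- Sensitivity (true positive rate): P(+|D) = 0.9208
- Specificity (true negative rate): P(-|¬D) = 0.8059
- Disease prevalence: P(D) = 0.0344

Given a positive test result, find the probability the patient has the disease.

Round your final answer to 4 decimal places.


Let D = has disease, + = positive test

Given:
- P(D) = 0.0344 (prevalence)
- P(+|D) = 0.9208 (sensitivity)
- P(-|¬D) = 0.8059 (specificity)
- P(+|¬D) = 0.1941 (false positive rate = 1 - specificity)

Step 1: Find P(+)
P(+) = P(+|D)P(D) + P(+|¬D)P(¬D)
     = 0.9208 × 0.0344 + 0.1941 × 0.9656
     = 0.03167552 + 0.18742296
     = 0.21909848

Step 2: Apply Bayes' theorem for P(D|+)
P(D|+) = P(+|D)P(D) / P(+)
       = 0.03167552 / 0.21909848
       = 0.1446


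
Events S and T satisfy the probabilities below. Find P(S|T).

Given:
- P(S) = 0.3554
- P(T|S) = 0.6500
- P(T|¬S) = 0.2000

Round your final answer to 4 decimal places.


Bayes' theorem: P(S|T) = P(T|S) × P(S) / P(T)

Step 1: Calculate P(T) using law of total probability
P(T) = P(T|S)P(S) + P(T|¬S)P(¬S)
     = 0.6500 × 0.3554 + 0.2000 × 0.6446
     = 0.23101000 + 0.12892000
     = 0.35993000

Step 2: Apply Bayes' theorem
P(S|T) = P(T|S) × P(S) / P(T)
       = 0.23101000 / 0.35993000
       = 0.6418


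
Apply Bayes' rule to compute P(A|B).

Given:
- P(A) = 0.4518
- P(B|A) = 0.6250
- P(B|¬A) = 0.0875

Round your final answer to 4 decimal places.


Bayes' theorem: P(A|B) = P(B|A) × P(A) / P(B)

Step 1: Calculate P(B) using law of total probability
P(B) = P(B|A)P(A) + P(B|¬A)P(¬A)
     = 0.6250 × 0.4518 + 0.0875 × 0.5482
     = 0.28237500 + 0.04796750
     = 0.33034250

Step 2: Apply Bayes' theorem
P(A|B) = P(B|A) × P(A) / P(B)
       = 0.28237500 / 0.33034250
       = 0.8548


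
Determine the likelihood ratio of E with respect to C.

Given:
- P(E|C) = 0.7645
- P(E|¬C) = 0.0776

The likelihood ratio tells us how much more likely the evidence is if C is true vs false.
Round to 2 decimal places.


Likelihood Ratio (LR) = P(E|C) / P(E|¬C)

LR = 0.7645 / 0.0776
   = 9.85

The evidence is 9.85 times more likely if C is true than if C is false.
LR > 1, so observing E raises the odds in favor of C.


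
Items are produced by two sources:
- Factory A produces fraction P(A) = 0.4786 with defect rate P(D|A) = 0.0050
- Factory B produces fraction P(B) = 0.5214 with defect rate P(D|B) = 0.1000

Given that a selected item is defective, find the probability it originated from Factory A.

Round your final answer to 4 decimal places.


Let A = from Factory A, D = defective

Given:
- P(A) = 0.4786, P(B) = 0.5214
- P(D|A) = 0.0050, P(D|B) = 0.1000

Step 1: Find P(D)
P(D) = P(D|A)P(A) + P(D|B)P(B)
     = 0.0050 × 0.4786 + 0.1000 × 0.5214
     = 0.00239300 + 0.05214000
     = 0.05453300

Step 2: Apply Bayes' theorem
P(A|D) = P(D|A)P(A) / P(D)
       = 0.00239300 / 0.05453300
       = 0.0439


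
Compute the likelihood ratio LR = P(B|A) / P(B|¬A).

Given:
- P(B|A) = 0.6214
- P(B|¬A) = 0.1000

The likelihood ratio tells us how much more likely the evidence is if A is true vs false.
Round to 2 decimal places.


Likelihood Ratio (LR) = P(B|A) / P(B|¬A)

LR = 0.6214 / 0.1000
   = 6.21

The evidence is 6.21 times more likely if A is true than if A is false.
Since LR > 1, the evidence supports A over ¬A.


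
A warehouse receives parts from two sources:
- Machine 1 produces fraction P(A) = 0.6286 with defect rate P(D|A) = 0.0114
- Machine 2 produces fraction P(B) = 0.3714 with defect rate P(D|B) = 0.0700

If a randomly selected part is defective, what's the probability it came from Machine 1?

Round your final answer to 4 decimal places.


Let A = from Machine 1, D = defective

Given:
- P(A) = 0.6286, P(B) = 0.3714
- P(D|A) = 0.0114, P(D|B) = 0.0700

Step 1: Find P(D)
P(D) = P(D|A)P(A) + P(D|B)P(B)
     = 0.0114 × 0.6286 + 0.0700 × 0.3714
     = 0.00716604 + 0.02599800
     = 0.03316404

Step 2: Apply Bayes' theorem
P(A|D) = P(D|A)P(A) / P(D)
       = 0.00716604 / 0.03316404
       = 0.2161


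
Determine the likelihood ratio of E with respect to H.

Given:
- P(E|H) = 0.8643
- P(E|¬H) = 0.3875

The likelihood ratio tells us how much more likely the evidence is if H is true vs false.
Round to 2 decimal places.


Likelihood Ratio (LR) = P(E|H) / P(E|¬H)

LR = 0.8643 / 0.3875
   = 2.23

The evidence is 2.23 times more likely if H is true than if H is false.
Since LR > 1, the evidence supports H over ¬H.


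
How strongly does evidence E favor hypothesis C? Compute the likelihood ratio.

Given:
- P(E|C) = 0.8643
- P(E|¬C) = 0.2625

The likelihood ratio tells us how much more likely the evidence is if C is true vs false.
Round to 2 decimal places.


Likelihood Ratio (LR) = P(E|C) / P(E|¬C)

LR = 0.8643 / 0.2625
   = 3.29

The evidence is 3.29 times more likely if C is true than if C is false.
Because LR exceeds 1, E is evidence for C.


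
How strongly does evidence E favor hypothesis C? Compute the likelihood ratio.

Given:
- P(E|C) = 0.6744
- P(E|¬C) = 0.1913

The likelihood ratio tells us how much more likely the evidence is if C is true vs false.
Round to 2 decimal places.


Likelihood Ratio (LR) = P(E|C) / P(E|¬C)

LR = 0.6744 / 0.1913
   = 3.53

The evidence is 3.53 times more likely if C is true than if C is false.
Because LR exceeds 1, E is evidence for C.


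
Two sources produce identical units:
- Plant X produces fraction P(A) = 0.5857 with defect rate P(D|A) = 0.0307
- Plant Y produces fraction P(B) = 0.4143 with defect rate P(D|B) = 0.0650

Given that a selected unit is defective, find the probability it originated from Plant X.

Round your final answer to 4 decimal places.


Let A = from Plant X, D = defective

Given:
- P(A) = 0.5857, P(B) = 0.4143
- P(D|A) = 0.0307, P(D|B) = 0.0650

Step 1: Find P(D)
P(D) = P(D|A)P(A) + P(D|B)P(B)
     = 0.0307 × 0.5857 + 0.0650 × 0.4143
     = 0.01798099 + 0.02692950
     = 0.04491049

Step 2: Apply Bayes' theorem
P(A|D) = P(D|A)P(A) / P(D)
       = 0.01798099 / 0.04491049
       = 0.4004


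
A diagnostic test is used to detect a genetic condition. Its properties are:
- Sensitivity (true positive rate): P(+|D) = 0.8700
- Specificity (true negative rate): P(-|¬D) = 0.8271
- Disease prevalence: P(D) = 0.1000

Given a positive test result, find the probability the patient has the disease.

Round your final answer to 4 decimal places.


Let D = has disease, + = positive test

Given:
- P(D) = 0.1000 (prevalence)
- P(+|D) = 0.8700 (sensitivity)
- P(-|¬D) = 0.8271 (specificity)
- P(+|¬D) = 0.1729 (false positive rate = 1 - specificity)

Step 1: Find P(+)
P(+) = P(+|D)P(D) + P(+|¬D)P(¬D)
     = 0.8700 × 0.1000 + 0.1729 × 0.9000
     = 0.08700000 + 0.15561000
     = 0.24261000

Step 2: Apply Bayes' theorem for P(D|+)
P(D|+) = P(+|D)P(D) / P(+)
       = 0.08700000 / 0.24261000
       = 0.3586


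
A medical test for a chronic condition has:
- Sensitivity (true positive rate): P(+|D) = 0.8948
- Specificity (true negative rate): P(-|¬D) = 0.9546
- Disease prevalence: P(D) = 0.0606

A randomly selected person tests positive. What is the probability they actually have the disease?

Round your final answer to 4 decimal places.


Let D = has disease, + = positive test

Given:
- P(D) = 0.0606 (prevalence)
- P(+|D) = 0.8948 (sensitivity)
- P(-|¬D) = 0.9546 (specificity)
- P(+|¬D) = 0.0454 (false positive rate = 1 - specificity)

Step 1: Find P(+)
P(+) = P(+|D)P(D) + P(+|¬D)P(¬D)
     = 0.8948 × 0.0606 + 0.0454 × 0.9394
     = 0.05422488 + 0.04264876
     = 0.09687364

Step 2: Apply Bayes' theorem for P(D|+)
P(D|+) = P(+|D)P(D) / P(+)
       = 0.05422488 / 0.09687364
       = 0.5597


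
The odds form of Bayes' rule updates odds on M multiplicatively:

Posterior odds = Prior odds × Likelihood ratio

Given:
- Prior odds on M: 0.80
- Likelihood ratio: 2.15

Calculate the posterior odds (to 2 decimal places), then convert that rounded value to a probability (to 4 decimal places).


Step 1: Calculate posterior odds
Posterior odds = Prior odds × LR
               = 0.80 × 2.15
               = 1.72

Step 2: Convert to probability
P(M|E) = Posterior odds / (1 + Posterior odds)
       = 1.72 / (1 + 1.72)
       = 1.72 / 2.72
       = 0.6324

The evidence increased P(M) from 0.4444 to 0.6324.


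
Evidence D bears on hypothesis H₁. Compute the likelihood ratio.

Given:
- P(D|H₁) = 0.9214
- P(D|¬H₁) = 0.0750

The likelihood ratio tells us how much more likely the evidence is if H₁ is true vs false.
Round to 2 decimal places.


Likelihood Ratio (LR) = P(D|H₁) / P(D|¬H₁)

LR = 0.9214 / 0.0750
   = 12.29

The evidence is 12.29 times more likely if H₁ is true than if H₁ is false.
LR > 1, so observing D raises the odds in favor of H₁.


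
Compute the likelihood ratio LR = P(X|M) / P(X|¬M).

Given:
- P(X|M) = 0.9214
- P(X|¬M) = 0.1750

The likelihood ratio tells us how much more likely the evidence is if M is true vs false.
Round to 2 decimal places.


Likelihood Ratio (LR) = P(X|M) / P(X|¬M)

LR = 0.9214 / 0.1750
   = 5.27

The evidence is 5.27 times more likely if M is true than if M is false.
Since LR > 1, the evidence supports M over ¬M.


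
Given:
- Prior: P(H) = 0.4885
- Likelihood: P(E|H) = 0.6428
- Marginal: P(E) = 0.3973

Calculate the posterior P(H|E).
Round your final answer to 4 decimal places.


Using Bayes' theorem:

P(H|E) = P(E|H) × P(H) / P(E)
       = 0.6428 × 0.4885 / 0.3973
       = 0.31400780 / 0.3973
       = 0.7904

The evidence strengthens our belief in H.
Prior: 0.4885 → Posterior: 0.7904


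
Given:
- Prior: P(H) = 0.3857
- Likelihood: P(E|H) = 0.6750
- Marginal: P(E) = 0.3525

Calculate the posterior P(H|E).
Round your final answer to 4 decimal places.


Using Bayes' theorem:

P(H|E) = P(E|H) × P(H) / P(E)
       = 0.6750 × 0.3857 / 0.3525
       = 0.26034750 / 0.3525
       = 0.7386

The evidence strengthens our belief in H.
Prior: 0.3857 → Posterior: 0.7386


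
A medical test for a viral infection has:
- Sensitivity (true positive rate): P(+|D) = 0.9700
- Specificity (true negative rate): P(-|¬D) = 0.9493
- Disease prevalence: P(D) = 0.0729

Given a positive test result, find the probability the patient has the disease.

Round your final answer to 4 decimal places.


Let D = has disease, + = positive test

Given:
- P(D) = 0.0729 (prevalence)
- P(+|D) = 0.9700 (sensitivity)
- P(-|¬D) = 0.9493 (specificity)
- P(+|¬D) = 0.0507 (false positive rate = 1 - specificity)

Step 1: Find P(+)
P(+) = P(+|D)P(D) + P(+|¬D)P(¬D)
     = 0.9700 × 0.0729 + 0.0507 × 0.9271
     = 0.07071300 + 0.04700397
     = 0.11771697

Step 2: Apply Bayes' theorem for P(D|+)
P(D|+) = P(+|D)P(D) / P(+)
       = 0.07071300 / 0.11771697
       = 0.6007


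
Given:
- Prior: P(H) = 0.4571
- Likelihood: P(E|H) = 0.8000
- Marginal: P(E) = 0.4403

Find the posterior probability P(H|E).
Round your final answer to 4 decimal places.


Using Bayes' theorem:

P(H|E) = P(E|H) × P(H) / P(E)
       = 0.8000 × 0.4571 / 0.4403
       = 0.36568000 / 0.4403
       = 0.8305

The evidence strengthens our belief in H.
Prior: 0.4571 → Posterior: 0.8305


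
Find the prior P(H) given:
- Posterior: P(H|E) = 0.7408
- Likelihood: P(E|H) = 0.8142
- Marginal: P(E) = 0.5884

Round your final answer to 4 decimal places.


From Bayes' theorem: P(H|E) = P(E|H) × P(H) / P(E)

Rearranging for P(H):
P(H) = P(H|E) × P(E) / P(E|H)
     = 0.7408 × 0.5884 / 0.8142
     = 0.43588672 / 0.8142
     = 0.5354


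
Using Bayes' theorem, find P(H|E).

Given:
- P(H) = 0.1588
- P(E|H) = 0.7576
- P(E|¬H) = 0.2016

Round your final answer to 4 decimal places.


Bayes' theorem: P(H|E) = P(E|H) × P(H) / P(E)

Step 1: Calculate P(E) using law of total probability
P(E) = P(E|H)P(H) + P(E|¬H)P(¬H)
     = 0.7576 × 0.1588 + 0.2016 × 0.8412
     = 0.12030688 + 0.16958592
     = 0.28989280

Step 2: Apply Bayes' theorem
P(H|E) = P(E|H) × P(H) / P(E)
       = 0.12030688 / 0.28989280
       = 0.4150


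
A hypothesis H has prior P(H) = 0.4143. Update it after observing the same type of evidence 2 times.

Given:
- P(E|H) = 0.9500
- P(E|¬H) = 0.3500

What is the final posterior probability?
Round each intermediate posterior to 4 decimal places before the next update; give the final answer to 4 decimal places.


Sequential Bayesian updating:

Initial prior: P(H) = 0.4143

Update 1:
  P(E) = 0.9500 × 0.4143 + 0.3500 × 0.5857 = 0.39358500 + 0.20499500 = 0.59858000
  P(H|E) = 0.39358500 / 0.59858000 = 0.6575

Update 2:
  P(E) = 0.9500 × 0.6575 + 0.3500 × 0.3425 = 0.62462500 + 0.11987500 = 0.74450000
  P(H|E) = 0.62462500 / 0.74450000 = 0.8390

Final posterior: 0.8390


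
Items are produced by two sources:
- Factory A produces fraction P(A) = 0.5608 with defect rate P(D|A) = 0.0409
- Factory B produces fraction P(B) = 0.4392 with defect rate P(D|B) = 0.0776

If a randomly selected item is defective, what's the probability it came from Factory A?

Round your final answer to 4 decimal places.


Let A = from Factory A, D = defective

Given:
- P(A) = 0.5608, P(B) = 0.4392
- P(D|A) = 0.0409, P(D|B) = 0.0776

Step 1: Find P(D)
P(D) = P(D|A)P(A) + P(D|B)P(B)
     = 0.0409 × 0.5608 + 0.0776 × 0.4392
     = 0.02293672 + 0.03408192
     = 0.05701864

Step 2: Apply Bayes' theorem
P(A|D) = P(D|A)P(A) / P(D)
       = 0.02293672 / 0.05701864
       = 0.4023


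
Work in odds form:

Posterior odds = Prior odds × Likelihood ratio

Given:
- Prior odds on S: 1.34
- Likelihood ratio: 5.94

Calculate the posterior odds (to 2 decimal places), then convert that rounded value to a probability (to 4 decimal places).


Step 1: Calculate posterior odds
Posterior odds = Prior odds × LR
               = 1.34 × 5.94
               = 7.96

Step 2: Convert to probability
P(S|E) = Posterior odds / (1 + Posterior odds)
       = 7.96 / (1 + 7.96)
       = 7.96 / 8.96
       = 0.8884

The evidence increased P(S) from 0.5726 to 0.8884.


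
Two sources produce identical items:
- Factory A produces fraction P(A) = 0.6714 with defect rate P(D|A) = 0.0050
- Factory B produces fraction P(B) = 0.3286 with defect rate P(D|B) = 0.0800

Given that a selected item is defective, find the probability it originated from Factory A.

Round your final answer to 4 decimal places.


Let A = from Factory A, D = defective

Given:
- P(A) = 0.6714, P(B) = 0.3286
- P(D|A) = 0.0050, P(D|B) = 0.0800

Step 1: Find P(D)
P(D) = P(D|A)P(A) + P(D|B)P(B)
     = 0.0050 × 0.6714 + 0.0800 × 0.3286
     = 0.00335700 + 0.02628800
     = 0.02964500

Step 2: Apply Bayes' theorem
P(A|D) = P(D|A)P(A) / P(D)
       = 0.00335700 / 0.02964500
       = 0.1132


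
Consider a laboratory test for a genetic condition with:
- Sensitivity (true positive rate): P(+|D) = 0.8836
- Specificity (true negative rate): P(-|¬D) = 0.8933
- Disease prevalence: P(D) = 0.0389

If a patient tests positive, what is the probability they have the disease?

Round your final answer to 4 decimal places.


Let D = has disease, + = positive test

Given:
- P(D) = 0.0389 (prevalence)
- P(+|D) = 0.8836 (sensitivity)
- P(-|¬D) = 0.8933 (specificity)
- P(+|¬D) = 0.1067 (false positive rate = 1 - specificity)

Step 1: Find P(+)
P(+) = P(+|D)P(D) + P(+|¬D)P(¬D)
     = 0.8836 × 0.0389 + 0.1067 × 0.9611
     = 0.03437204 + 0.10254937
     = 0.13692141

Step 2: Apply Bayes' theorem for P(D|+)
P(D|+) = P(+|D)P(D) / P(+)
       = 0.03437204 / 0.13692141
       = 0.2510


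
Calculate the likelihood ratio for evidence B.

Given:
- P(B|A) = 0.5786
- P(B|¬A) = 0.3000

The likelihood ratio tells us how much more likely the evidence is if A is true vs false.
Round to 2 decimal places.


Likelihood Ratio (LR) = P(B|A) / P(B|¬A)

LR = 0.5786 / 0.3000
   = 1.93

The evidence is 1.93 times more likely if A is true than if A is false.
LR > 1, so observing B raises the odds in favor of A.


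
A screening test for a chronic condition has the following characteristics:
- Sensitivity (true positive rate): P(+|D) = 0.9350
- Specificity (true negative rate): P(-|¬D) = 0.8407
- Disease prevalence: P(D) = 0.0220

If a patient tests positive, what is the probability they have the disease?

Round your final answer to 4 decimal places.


Let D = has disease, + = positive test

Given:
- P(D) = 0.0220 (prevalence)
- P(+|D) = 0.9350 (sensitivity)
- P(-|¬D) = 0.8407 (specificity)
- P(+|¬D) = 0.1593 (false positive rate = 1 - specificity)

Step 1: Find P(+)
P(+) = P(+|D)P(D) + P(+|¬D)P(¬D)
     = 0.9350 × 0.0220 + 0.1593 × 0.9780
     = 0.02057000 + 0.15579540
     = 0.17636540

Step 2: Apply Bayes' theorem for P(D|+)
P(D|+) = P(+|D)P(D) / P(+)
       = 0.02057000 / 0.17636540
       = 0.1166


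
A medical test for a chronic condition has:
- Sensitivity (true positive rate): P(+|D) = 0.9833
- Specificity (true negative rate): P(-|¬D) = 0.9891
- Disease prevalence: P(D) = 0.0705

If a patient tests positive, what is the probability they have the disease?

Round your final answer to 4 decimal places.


Let D = has disease, + = positive test

Given:
- P(D) = 0.0705 (prevalence)
- P(+|D) = 0.9833 (sensitivity)
- P(-|¬D) = 0.9891 (specificity)
- P(+|¬D) = 0.0109 (false positive rate = 1 - specificity)

Step 1: Find P(+)
P(+) = P(+|D)P(D) + P(+|¬D)P(¬D)
     = 0.9833 × 0.0705 + 0.0109 × 0.9295
     = 0.06932265 + 0.01013155
     = 0.07945420

Step 2: Apply Bayes' theorem for P(D|+)
P(D|+) = P(+|D)P(D) / P(+)
       = 0.06932265 / 0.07945420
       = 0.8725


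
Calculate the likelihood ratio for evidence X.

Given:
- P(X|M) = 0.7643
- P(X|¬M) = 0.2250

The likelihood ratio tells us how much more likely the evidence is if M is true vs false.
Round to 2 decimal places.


Likelihood Ratio (LR) = P(X|M) / P(X|¬M)

LR = 0.7643 / 0.2250
   = 3.40

The evidence is 3.40 times more likely if M is true than if M is false.
Because LR exceeds 1, X is evidence for M.


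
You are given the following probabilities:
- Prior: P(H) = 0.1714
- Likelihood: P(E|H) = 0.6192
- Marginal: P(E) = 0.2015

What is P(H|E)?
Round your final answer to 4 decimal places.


Using Bayes' theorem:

P(H|E) = P(E|H) × P(H) / P(E)
       = 0.6192 × 0.1714 / 0.2015
       = 0.10613088 / 0.2015
       = 0.5267

The evidence strengthens our belief in H.
Prior: 0.1714 → Posterior: 0.5267


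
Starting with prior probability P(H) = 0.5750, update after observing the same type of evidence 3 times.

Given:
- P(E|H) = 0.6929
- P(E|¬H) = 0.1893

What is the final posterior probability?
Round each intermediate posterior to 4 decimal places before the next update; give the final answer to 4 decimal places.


Sequential Bayesian updating:

Initial prior: P(H) = 0.5750

Update 1:
  P(E) = 0.6929 × 0.5750 + 0.1893 × 0.4250 = 0.39841750 + 0.08045250 = 0.47887000
  P(H|E) = 0.39841750 / 0.47887000 = 0.8320

Update 2:
  P(E) = 0.6929 × 0.8320 + 0.1893 × 0.1680 = 0.57649280 + 0.03180240 = 0.60829520
  P(H|E) = 0.57649280 / 0.60829520 = 0.9477

Update 3:
  P(E) = 0.6929 × 0.9477 + 0.1893 × 0.0523 = 0.65666133 + 0.00990039 = 0.66656172
  P(H|E) = 0.65666133 / 0.66656172 = 0.9851

Final posterior: 0.9851


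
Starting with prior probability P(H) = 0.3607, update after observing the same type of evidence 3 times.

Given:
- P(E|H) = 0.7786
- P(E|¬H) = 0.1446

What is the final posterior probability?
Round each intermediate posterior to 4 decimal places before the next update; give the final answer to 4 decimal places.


Sequential Bayesian updating:

Initial prior: P(H) = 0.3607

Update 1:
  P(E) = 0.7786 × 0.3607 + 0.1446 × 0.6393 = 0.28084102 + 0.09244278 = 0.37328380
  P(H|E) = 0.28084102 / 0.37328380 = 0.7524

Update 2:
  P(E) = 0.7786 × 0.7524 + 0.1446 × 0.2476 = 0.58581864 + 0.03580296 = 0.62162160
  P(H|E) = 0.58581864 / 0.62162160 = 0.9424

Update 3:
  P(E) = 0.7786 × 0.9424 + 0.1446 × 0.0576 = 0.73375264 + 0.00832896 = 0.74208160
  P(H|E) = 0.73375264 / 0.74208160 = 0.9888

Final posterior: 0.9888


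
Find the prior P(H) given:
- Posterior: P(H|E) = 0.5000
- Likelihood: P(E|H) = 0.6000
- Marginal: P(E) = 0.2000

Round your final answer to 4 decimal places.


From Bayes' theorem: P(H|E) = P(E|H) × P(H) / P(E)

Rearranging for P(H):
P(H) = P(H|E) × P(E) / P(E|H)
     = 0.5000 × 0.2000 / 0.6000
     = 0.10000000 / 0.6000
     = 0.1667


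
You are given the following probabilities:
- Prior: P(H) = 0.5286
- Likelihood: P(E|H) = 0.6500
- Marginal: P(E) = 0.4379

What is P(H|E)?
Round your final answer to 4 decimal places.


Using Bayes' theorem:

P(H|E) = P(E|H) × P(H) / P(E)
       = 0.6500 × 0.5286 / 0.4379
       = 0.34359000 / 0.4379
       = 0.7846

The evidence strengthens our belief in H.
Prior: 0.5286 → Posterior: 0.7846


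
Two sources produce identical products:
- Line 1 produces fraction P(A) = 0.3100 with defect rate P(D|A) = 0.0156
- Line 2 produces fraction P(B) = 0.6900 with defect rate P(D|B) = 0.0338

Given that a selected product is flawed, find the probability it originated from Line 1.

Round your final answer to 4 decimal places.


Let A = from Line 1, D = flawed

Given:
- P(A) = 0.3100, P(B) = 0.6900
- P(D|A) = 0.0156, P(D|B) = 0.0338

Step 1: Find P(D)
P(D) = P(D|A)P(A) + P(D|B)P(B)
     = 0.0156 × 0.3100 + 0.0338 × 0.6900
     = 0.00483600 + 0.02332200
     = 0.02815800

Step 2: Apply Bayes' theorem
P(A|D) = P(D|A)P(A) / P(D)
       = 0.00483600 / 0.02815800
       = 0.1717


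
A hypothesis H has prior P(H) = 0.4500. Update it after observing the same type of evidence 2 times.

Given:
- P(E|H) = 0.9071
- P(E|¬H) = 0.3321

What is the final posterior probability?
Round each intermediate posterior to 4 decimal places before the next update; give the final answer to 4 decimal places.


Sequential Bayesian updating:

Initial prior: P(H) = 0.4500

Update 1:
  P(E) = 0.9071 × 0.4500 + 0.3321 × 0.5500 = 0.40819500 + 0.18265500 = 0.59085000
  P(H|E) = 0.40819500 / 0.59085000 = 0.6909

Update 2:
  P(E) = 0.9071 × 0.6909 + 0.3321 × 0.3091 = 0.62671539 + 0.10265211 = 0.72936750
  P(H|E) = 0.62671539 / 0.72936750 = 0.8593

Final posterior: 0.8593


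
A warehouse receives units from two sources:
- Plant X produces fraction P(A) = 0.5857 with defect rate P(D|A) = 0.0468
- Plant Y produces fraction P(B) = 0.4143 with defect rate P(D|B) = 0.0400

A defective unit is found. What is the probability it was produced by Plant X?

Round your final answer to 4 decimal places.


Let A = from Plant X, D = defective

Given:
- P(A) = 0.5857, P(B) = 0.4143
- P(D|A) = 0.0468, P(D|B) = 0.0400

Step 1: Find P(D)
P(D) = P(D|A)P(A) + P(D|B)P(B)
     = 0.0468 × 0.5857 + 0.0400 × 0.4143
     = 0.02741076 + 0.01657200
     = 0.04398276

Step 2: Apply Bayes' theorem
P(A|D) = P(D|A)P(A) / P(D)
       = 0.02741076 / 0.04398276
       = 0.6232


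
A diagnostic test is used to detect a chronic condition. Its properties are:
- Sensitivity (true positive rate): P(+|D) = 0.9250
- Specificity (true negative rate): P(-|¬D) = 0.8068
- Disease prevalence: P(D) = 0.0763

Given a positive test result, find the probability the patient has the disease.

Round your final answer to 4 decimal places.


Let D = has disease, + = positive test

Given:
- P(D) = 0.0763 (prevalence)
- P(+|D) = 0.9250 (sensitivity)
- P(-|¬D) = 0.8068 (specificity)
- P(+|¬D) = 0.1932 (false positive rate = 1 - specificity)

Step 1: Find P(+)
P(+) = P(+|D)P(D) + P(+|¬D)P(¬D)
     = 0.9250 × 0.0763 + 0.1932 × 0.9237
     = 0.07057750 + 0.17845884
     = 0.24903634

Step 2: Apply Bayes' theorem for P(D|+)
P(D|+) = P(+|D)P(D) / P(+)
       = 0.07057750 / 0.24903634
       = 0.2834


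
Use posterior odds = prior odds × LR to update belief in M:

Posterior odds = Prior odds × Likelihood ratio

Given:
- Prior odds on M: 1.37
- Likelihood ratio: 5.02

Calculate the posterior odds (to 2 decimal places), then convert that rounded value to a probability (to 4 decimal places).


Step 1: Calculate posterior odds
Posterior odds = Prior odds × LR
               = 1.37 × 5.02
               = 6.88

Step 2: Convert to probability
P(M|E) = Posterior odds / (1 + Posterior odds)
       = 6.88 / (1 + 6.88)
       = 6.88 / 7.88
       = 0.8731

The evidence increased P(M) from 0.5781 to 0.8731.


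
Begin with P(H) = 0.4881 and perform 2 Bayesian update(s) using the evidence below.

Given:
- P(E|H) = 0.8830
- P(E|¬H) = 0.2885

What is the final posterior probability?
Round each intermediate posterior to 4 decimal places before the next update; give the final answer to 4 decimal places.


Sequential Bayesian updating:

Initial prior: P(H) = 0.4881

Update 1:
  P(E) = 0.8830 × 0.4881 + 0.2885 × 0.5119 = 0.43099230 + 0.14768315 = 0.57867545
  P(H|E) = 0.43099230 / 0.57867545 = 0.7448

Update 2:
  P(E) = 0.8830 × 0.7448 + 0.2885 × 0.2552 = 0.65765840 + 0.07362520 = 0.73128360
  P(H|E) = 0.65765840 / 0.73128360 = 0.8993

Final posterior: 0.8993


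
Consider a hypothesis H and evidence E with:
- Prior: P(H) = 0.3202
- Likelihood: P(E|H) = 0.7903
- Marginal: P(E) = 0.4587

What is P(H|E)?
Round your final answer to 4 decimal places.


Using Bayes' theorem:

P(H|E) = P(E|H) × P(H) / P(E)
       = 0.7903 × 0.3202 / 0.4587
       = 0.25305406 / 0.4587
       = 0.5517

The evidence strengthens our belief in H.
Prior: 0.3202 → Posterior: 0.5517


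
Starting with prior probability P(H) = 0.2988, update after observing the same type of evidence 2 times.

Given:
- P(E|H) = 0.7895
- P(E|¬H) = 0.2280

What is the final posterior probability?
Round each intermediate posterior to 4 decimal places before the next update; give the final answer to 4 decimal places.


Sequential Bayesian updating:

Initial prior: P(H) = 0.2988

Update 1:
  P(E) = 0.7895 × 0.2988 + 0.2280 × 0.7012 = 0.23590260 + 0.15987360 = 0.39577620
  P(H|E) = 0.23590260 / 0.39577620 = 0.5961

Update 2:
  P(E) = 0.7895 × 0.5961 + 0.2280 × 0.4039 = 0.47062095 + 0.09208920 = 0.56271015
  P(H|E) = 0.47062095 / 0.56271015 = 0.8363

Final posterior: 0.8363


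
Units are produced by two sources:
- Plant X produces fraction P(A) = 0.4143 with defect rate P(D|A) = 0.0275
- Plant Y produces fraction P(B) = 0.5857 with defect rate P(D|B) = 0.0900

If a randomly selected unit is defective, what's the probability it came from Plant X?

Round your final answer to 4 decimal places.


Let A = from Plant X, D = defective

Given:
- P(A) = 0.4143, P(B) = 0.5857
- P(D|A) = 0.0275, P(D|B) = 0.0900

Step 1: Find P(D)
P(D) = P(D|A)P(A) + P(D|B)P(B)
     = 0.0275 × 0.4143 + 0.0900 × 0.5857
     = 0.01139325 + 0.05271300
     = 0.06410625

Step 2: Apply Bayes' theorem
P(A|D) = P(D|A)P(A) / P(D)
       = 0.01139325 / 0.06410625
       = 0.1777


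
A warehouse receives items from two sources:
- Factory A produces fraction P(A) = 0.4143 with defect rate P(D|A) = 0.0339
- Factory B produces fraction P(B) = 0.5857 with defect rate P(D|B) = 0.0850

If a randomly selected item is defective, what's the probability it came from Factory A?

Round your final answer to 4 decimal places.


Let A = from Factory A, D = defective

Given:
- P(A) = 0.4143, P(B) = 0.5857
- P(D|A) = 0.0339, P(D|B) = 0.0850

Step 1: Find P(D)
P(D) = P(D|A)P(A) + P(D|B)P(B)
     = 0.0339 × 0.4143 + 0.0850 × 0.5857
     = 0.01404477 + 0.04978450
     = 0.06382927

Step 2: Apply Bayes' theorem
P(A|D) = P(D|A)P(A) / P(D)
       = 0.01404477 / 0.06382927
       = 0.2200


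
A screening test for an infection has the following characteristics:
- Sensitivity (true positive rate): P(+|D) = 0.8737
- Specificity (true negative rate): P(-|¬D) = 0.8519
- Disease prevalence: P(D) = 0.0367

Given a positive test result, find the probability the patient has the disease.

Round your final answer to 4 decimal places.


Let D = has disease, + = positive test

Given:
- P(D) = 0.0367 (prevalence)
- P(+|D) = 0.8737 (sensitivity)
- P(-|¬D) = 0.8519 (specificity)
- P(+|¬D) = 0.1481 (false positive rate = 1 - specificity)

Step 1: Find P(+)
P(+) = P(+|D)P(D) + P(+|¬D)P(¬D)
     = 0.8737 × 0.0367 + 0.1481 × 0.9633
     = 0.03206479 + 0.14266473
     = 0.17472952

Step 2: Apply Bayes' theorem for P(D|+)
P(D|+) = P(+|D)P(D) / P(+)
       = 0.03206479 / 0.17472952
       = 0.1835


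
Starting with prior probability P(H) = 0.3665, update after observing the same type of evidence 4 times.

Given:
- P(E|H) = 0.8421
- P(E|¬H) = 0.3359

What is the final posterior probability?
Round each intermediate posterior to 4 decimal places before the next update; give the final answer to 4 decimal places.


Sequential Bayesian updating:

Initial prior: P(H) = 0.3665

Update 1:
  P(E) = 0.8421 × 0.3665 + 0.3359 × 0.6335 = 0.30862965 + 0.21279265 = 0.52142230
  P(H|E) = 0.30862965 / 0.52142230 = 0.5919

Update 2:
  P(E) = 0.8421 × 0.5919 + 0.3359 × 0.4081 = 0.49843899 + 0.13708079 = 0.63551978
  P(H|E) = 0.49843899 / 0.63551978 = 0.7843

Update 3:
  P(E) = 0.8421 × 0.7843 + 0.3359 × 0.2157 = 0.66045903 + 0.07245363 = 0.73291266
  P(H|E) = 0.66045903 / 0.73291266 = 0.9011

Update 4:
  P(E) = 0.8421 × 0.9011 + 0.3359 × 0.0989 = 0.75881631 + 0.03322051 = 0.79203682
  P(H|E) = 0.75881631 / 0.79203682 = 0.9581

Final posterior: 0.9581


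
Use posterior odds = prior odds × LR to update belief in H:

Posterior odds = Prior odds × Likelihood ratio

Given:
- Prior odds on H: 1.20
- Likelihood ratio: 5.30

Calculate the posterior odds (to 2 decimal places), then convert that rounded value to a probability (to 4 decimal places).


Step 1: Calculate posterior odds
Posterior odds = Prior odds × LR
               = 1.20 × 5.30
               = 6.36

Step 2: Convert to probability
P(H|E) = Posterior odds / (1 + Posterior odds)
       = 6.36 / (1 + 6.36)
       = 6.36 / 7.36
       = 0.8641

The evidence increased P(H) from 0.5455 to 0.8641.


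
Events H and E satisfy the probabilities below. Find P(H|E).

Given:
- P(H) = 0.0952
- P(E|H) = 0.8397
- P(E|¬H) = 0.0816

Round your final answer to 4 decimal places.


Bayes' theorem: P(H|E) = P(E|H) × P(H) / P(E)

Step 1: Calculate P(E) using law of total probability
P(E) = P(E|H)P(H) + P(E|¬H)P(¬H)
     = 0.8397 × 0.0952 + 0.0816 × 0.9048
     = 0.07993944 + 0.07383168
     = 0.15377112

Step 2: Apply Bayes' theorem
P(H|E) = P(E|H) × P(H) / P(E)
       = 0.07993944 / 0.15377112
       = 0.5199


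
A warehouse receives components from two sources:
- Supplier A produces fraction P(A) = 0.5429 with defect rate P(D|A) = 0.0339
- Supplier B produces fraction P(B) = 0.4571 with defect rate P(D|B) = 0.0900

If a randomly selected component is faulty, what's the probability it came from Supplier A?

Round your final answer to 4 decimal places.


Let A = from Supplier A, D = faulty

Given:
- P(A) = 0.5429, P(B) = 0.4571
- P(D|A) = 0.0339, P(D|B) = 0.0900

Step 1: Find P(D)
P(D) = P(D|A)P(A) + P(D|B)P(B)
     = 0.0339 × 0.5429 + 0.0900 × 0.4571
     = 0.01840431 + 0.04113900
     = 0.05954331

Step 2: Apply Bayes' theorem
P(A|D) = P(D|A)P(A) / P(D)
       = 0.01840431 / 0.05954331
       = 0.3091


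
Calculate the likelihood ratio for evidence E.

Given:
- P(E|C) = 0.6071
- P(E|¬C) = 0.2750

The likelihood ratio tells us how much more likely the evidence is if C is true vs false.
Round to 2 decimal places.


Likelihood Ratio (LR) = P(E|C) / P(E|¬C)

LR = 0.6071 / 0.2750
   = 2.21

The evidence is 2.21 times more likely if C is true than if C is false.
LR > 1, so observing E raises the odds in favor of C.


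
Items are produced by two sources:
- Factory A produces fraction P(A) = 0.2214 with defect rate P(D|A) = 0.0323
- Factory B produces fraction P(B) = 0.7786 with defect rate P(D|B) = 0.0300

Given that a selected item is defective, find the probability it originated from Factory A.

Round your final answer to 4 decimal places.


Let A = from Factory A, D = defective

Given:
- P(A) = 0.2214, P(B) = 0.7786
- P(D|A) = 0.0323, P(D|B) = 0.0300

Step 1: Find P(D)
P(D) = P(D|A)P(A) + P(D|B)P(B)
     = 0.0323 × 0.2214 + 0.0300 × 0.7786
     = 0.00715122 + 0.02335800
     = 0.03050922

Step 2: Apply Bayes' theorem
P(A|D) = P(D|A)P(A) / P(D)
       = 0.00715122 / 0.03050922
       = 0.2344


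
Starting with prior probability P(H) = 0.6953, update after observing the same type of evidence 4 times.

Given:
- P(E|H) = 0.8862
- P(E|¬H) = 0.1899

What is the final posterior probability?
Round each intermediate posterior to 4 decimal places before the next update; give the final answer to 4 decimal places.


Sequential Bayesian updating:

Initial prior: P(H) = 0.6953

Update 1:
  P(E) = 0.8862 × 0.6953 + 0.1899 × 0.3047 = 0.61617486 + 0.05786253 = 0.67403739
  P(H|E) = 0.61617486 / 0.67403739 = 0.9142

Update 2:
  P(E) = 0.8862 × 0.9142 + 0.1899 × 0.0858 = 0.81016404 + 0.01629342 = 0.82645746
  P(H|E) = 0.81016404 / 0.82645746 = 0.9803

Update 3:
  P(E) = 0.8862 × 0.9803 + 0.1899 × 0.0197 = 0.86874186 + 0.00374103 = 0.87248289
  P(H|E) = 0.86874186 / 0.87248289 = 0.9957

Update 4:
  P(E) = 0.8862 × 0.9957 + 0.1899 × 0.0043 = 0.88238934 + 0.00081657 = 0.88320591
  P(H|E) = 0.88238934 / 0.88320591 = 0.9991

Final posterior: 0.9991


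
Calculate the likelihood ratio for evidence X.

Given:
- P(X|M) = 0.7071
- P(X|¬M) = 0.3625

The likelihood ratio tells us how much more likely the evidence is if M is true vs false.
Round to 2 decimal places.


Likelihood Ratio (LR) = P(X|M) / P(X|¬M)

LR = 0.7071 / 0.3625
   = 1.95

The evidence is 1.95 times more likely if M is true than if M is false.
Because LR exceeds 1, X is evidence for M.


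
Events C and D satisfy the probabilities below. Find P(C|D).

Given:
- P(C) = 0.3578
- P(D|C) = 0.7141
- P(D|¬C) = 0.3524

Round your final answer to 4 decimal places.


Bayes' theorem: P(C|D) = P(D|C) × P(C) / P(D)

Step 1: Calculate P(D) using law of total probability
P(D) = P(D|C)P(C) + P(D|¬C)P(¬C)
     = 0.7141 × 0.3578 + 0.3524 × 0.6422
     = 0.25550498 + 0.22631128
     = 0.48181626

Step 2: Apply Bayes' theorem
P(C|D) = P(D|C) × P(C) / P(D)
       = 0.25550498 / 0.48181626
       = 0.5303


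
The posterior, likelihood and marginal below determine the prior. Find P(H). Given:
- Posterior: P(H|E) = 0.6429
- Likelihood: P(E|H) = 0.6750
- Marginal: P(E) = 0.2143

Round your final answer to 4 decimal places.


From Bayes' theorem: P(H|E) = P(E|H) × P(H) / P(E)

Rearranging for P(H):
P(H) = P(H|E) × P(E) / P(E|H)
     = 0.6429 × 0.2143 / 0.6750
     = 0.13777347 / 0.6750
     = 0.2041


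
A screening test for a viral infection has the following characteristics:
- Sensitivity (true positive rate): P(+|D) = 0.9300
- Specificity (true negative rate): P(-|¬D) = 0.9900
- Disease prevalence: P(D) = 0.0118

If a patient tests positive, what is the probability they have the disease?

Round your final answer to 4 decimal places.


Let D = has disease, + = positive test

Given:
- P(D) = 0.0118 (prevalence)
- P(+|D) = 0.9300 (sensitivity)
- P(-|¬D) = 0.9900 (specificity)
- P(+|¬D) = 0.0100 (false positive rate = 1 - specificity)

Step 1: Find P(+)
P(+) = P(+|D)P(D) + P(+|¬D)P(¬D)
     = 0.9300 × 0.0118 + 0.0100 × 0.9882
     = 0.01097400 + 0.00988200
     = 0.02085600

Step 2: Apply Bayes' theorem for P(D|+)
P(D|+) = P(+|D)P(D) / P(+)
       = 0.01097400 / 0.02085600
       = 0.5262
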